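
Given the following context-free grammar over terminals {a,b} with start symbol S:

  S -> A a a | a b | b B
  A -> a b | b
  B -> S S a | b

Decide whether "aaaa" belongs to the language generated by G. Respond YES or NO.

CNF form of G:
  S -> A X3 | T0 T1 | T1 B
  A -> T0 T1 | b
  B -> S X2 | b
  T0 -> a
  T1 -> b
  X2 -> S T0
  X3 -> T0 T0

Fill CYK table bottom-up:
  [0..0]={T0}  "a"  orig:{}
  [1..1]={T0}  "a"  orig:{}
  [2..2]={T0}  "a"  orig:{}
  [3..3]={T0}  "a"  orig:{}
  [0..1]={X3}  "aa"  orig:{}
  [1..2]={X3}  "aa"  orig:{}
  [2..3]={X3}  "aa"  orig:{}
  [0..2]=∅  "aaa"
  [1..3]=∅  "aaa"
  [0..3]=∅  "aaaa"

S ∉ T[0,3] ⇒ NO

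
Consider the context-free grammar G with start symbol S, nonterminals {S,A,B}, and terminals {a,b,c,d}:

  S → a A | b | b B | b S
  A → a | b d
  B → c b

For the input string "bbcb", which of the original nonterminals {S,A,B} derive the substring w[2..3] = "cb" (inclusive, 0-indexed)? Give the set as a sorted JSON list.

Convert to CNF:
  S -> T0 B | T0 S | T3 A | b
  A -> T0 T1 | a
  B -> T2 T0
  T0 -> b
  T1 -> d
  T2 -> c
  T3 -> a

Fill CYK table bottom-up (cells [i..j] with 2 ≤ i ≤ j ≤ 3 only):
  T[2,2] 'c' = {T2}  orig:{}
  T[3,3] 'b' = {S,T0}  orig:{S}
  T[2,3] 'cb' = {B}

Original NTs in T[2,3] deriving "cb": ["B"]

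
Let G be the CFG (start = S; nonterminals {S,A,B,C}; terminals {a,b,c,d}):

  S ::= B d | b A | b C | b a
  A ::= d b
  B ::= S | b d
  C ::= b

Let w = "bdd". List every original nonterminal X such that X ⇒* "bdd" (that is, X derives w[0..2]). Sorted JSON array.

Convert to CNF:
  S -> B T0 | T1 A | T1 C | T1 T2
  A -> T0 T1
  B -> B T0 | T1 A | T1 C | T1 T0 | T1 T2
  C -> b
  T0 -> d
  T1 -> b
  T2 -> a

CYK fill — only the sub-triangle for w[0..2]:
  T[0,0] 'b' = {C,T1}  orig:{C}
  T[1,1] 'd' = {T0}  orig:{}
  T[2,2] 'd' = {T0}  orig:{}
  T[0,1] 'bd' = {B}
  T[1,2] 'dd' = ∅
  T[0,2] 'bdd' = {B,S}

Original NTs in T[0,2] deriving "bdd": ["B", "S"]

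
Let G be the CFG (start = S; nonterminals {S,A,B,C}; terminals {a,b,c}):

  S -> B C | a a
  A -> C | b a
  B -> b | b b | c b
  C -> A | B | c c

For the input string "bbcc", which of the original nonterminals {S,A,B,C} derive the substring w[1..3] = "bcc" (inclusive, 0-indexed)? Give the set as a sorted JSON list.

CNF form of G:
  S -> B C | T1 T1
  A -> T0 T0 | T0 T1 | T2 T0 | T2 T2 | b
  B -> T0 T0 | T2 T0 | b
  C -> T0 T0 | T0 T1 | T2 T0 | T2 T2 | b
  T0 -> b
  T1 -> a
  T2 -> c

Fill CYK table bottom-up — only the sub-triangle for w[1..3]:
  [1..1]={A,B,C,T0}  "b"  orig:{A,B,C}
  [2..2]={T2}  "c"  orig:{}
  [3..3]={T2}  "c"  orig:{}
  [1..2]=∅  "bc"
  [2..3]={A,C}  "cc"
  [1..3]={S}  "bcc"

Original NTs in T[1,3] deriving "bcc": ["S"]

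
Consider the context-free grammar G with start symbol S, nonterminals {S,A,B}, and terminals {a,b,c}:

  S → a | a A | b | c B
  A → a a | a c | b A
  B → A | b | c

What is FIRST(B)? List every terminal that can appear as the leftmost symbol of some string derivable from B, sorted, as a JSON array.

FIRST iteration:
pass 1:
  A via A→a a: +{a}
  A via A→b A: +{b}
  B via B→A: +{a,b}
  B via B→c: +{c}
  S via S→a: +{a}
  S via S→b: +{b}
  S via S→c B: +{c}
  FIRST[S]={a,b,c}  FIRST[A]={a,b}  FIRST[B]={a,b,c}
pass 2: done
  FIRST[S]={a,b,c}  FIRST[A]={a,b}  FIRST[B]={a,b,c}

FIRST(B) = ["a", "b", "c"]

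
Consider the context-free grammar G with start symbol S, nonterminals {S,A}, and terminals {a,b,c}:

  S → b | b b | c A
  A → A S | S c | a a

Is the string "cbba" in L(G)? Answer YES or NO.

Convert to CNF:
  S -> T0 A | T2 T2 | b
  A -> A S | S T0 | T1 T1
  T0 -> c
  T1 -> a
  T2 -> b

CYK fill:
  [0..0]={T0}  "c"  orig:{}
  [1..1]={S,T2}  "b"  orig:{S}
  [2..2]={S,T2}  "b"  orig:{S}
  [3..3]={T1}  "a"  orig:{}
  [0..1]=∅  "cb"
  [1..2]={S}  "bb"
  [2..3]=∅  "ba"
  [0..2]=∅  "cbb"
  [1..3]=∅  "bba"
  [0..3]=∅  "cbba"

S ∉ T[0,3] ⇒ NO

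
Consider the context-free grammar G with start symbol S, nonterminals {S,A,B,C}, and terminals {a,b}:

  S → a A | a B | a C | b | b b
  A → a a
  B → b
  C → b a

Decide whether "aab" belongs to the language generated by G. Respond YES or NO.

CNF form of G:
  S -> T0 A | T0 B | T0 C | T1 T1 | b
  A -> T0 T0
  B -> b
  C -> T1 T0
  T0 -> a
  T1 -> b

CYK table (by increasing span):
  T[0,0] 'a' = {T0}  orig:{}
  T[1,1] 'a' = {T0}  orig:{}
  T[2,2] 'b' = {B,S,T1}  orig:{B,S}
  T[0,1] 'aa' = {A}
  T[1,2] 'ab' = {S}
  T[0,2] 'aab' = ∅

S ∉ T[0,2] ⇒ NO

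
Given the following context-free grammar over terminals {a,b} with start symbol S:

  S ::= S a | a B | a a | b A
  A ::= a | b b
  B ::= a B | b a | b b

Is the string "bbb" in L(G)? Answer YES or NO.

CNF form of G:
  S -> S T1 | T0 A | T1 B | T1 T1
  A -> T0 T0 | a
  B -> T0 T0 | T0 T1 | T1 B
  T0 -> b
  T1 -> a

Fill CYK table bottom-up:
  T[0,0] 'b' = {T0}  orig:{}
  T[1,1] 'b' = {T0}  orig:{}
  T[2,2] 'b' = {T0}  orig:{}
  T[0,1] 'bb' = {A,B}
  T[1,2] 'bb' = {A,B}
  T[0,2] 'bbb' = {S}

S ∈ T[0,2] ⇒ YES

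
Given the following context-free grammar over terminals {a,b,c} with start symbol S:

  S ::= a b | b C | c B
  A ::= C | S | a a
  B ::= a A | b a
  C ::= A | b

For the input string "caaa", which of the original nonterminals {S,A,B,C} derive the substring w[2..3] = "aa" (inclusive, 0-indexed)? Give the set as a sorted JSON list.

CNF form of G:
  S -> T0 T1 | T1 C | T2 B
  A -> T0 T0 | T0 T1 | T1 C | T2 B | b
  B -> T0 A | T1 T0
  C -> T0 T0 | T0 T1 | T1 C | T2 B | b
  T0 -> a
  T1 -> b
  T2 -> c

CYK fill, restricted to cells inside w[2..3]:
  cell(2,2) a: {T0}  orig:{}
  cell(3,3) a: {T0}  orig:{}
  cell(2,3) aa: {A,C}

Original NTs in T[2,3] deriving "aa": ["A", "C"]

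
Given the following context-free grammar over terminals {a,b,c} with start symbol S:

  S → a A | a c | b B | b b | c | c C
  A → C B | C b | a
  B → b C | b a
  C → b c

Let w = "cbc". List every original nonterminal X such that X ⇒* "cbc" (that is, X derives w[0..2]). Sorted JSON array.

CNF form of G:
  S -> T0 B | T0 T0 | T1 A | T1 T2 | T2 C | c
  A -> C B | C T0 | a
  B -> T0 C | T0 T1
  C -> T0 T2
  T0 -> b
  T1 -> a
  T2 -> c

CYK table (by increasing span) (cells [i..j] with 0 ≤ i ≤ j ≤ 2 only):
  T[0,0] 'c' = {S,T2}  orig:{S}
  T[1,1] 'b' = {T0}  orig:{}
  T[2,2] 'c' = {S,T2}  orig:{S}
  T[0,1] 'cb' = ∅
  T[1,2] 'bc' = {C}
  T[0,2] 'cbc' = {S}

Original NTs in T[0,2] deriving "cbc": ["S"]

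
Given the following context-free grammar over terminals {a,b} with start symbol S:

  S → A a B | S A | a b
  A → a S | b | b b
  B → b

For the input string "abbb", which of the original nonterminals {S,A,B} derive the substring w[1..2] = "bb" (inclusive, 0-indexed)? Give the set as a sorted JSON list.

CNF form of G:
  S -> A X2 | S A | T0 T1
  A -> T0 S | T1 T1 | b
  B -> b
  T0 -> a
  T1 -> b
  X2 -> T0 B

Fill CYK table bottom-up, restricted to cells inside w[1..2]:
  cell(1,1) b: {A,B,T1}  orig:{A,B}
  cell(2,2) b: {A,B,T1}  orig:{A,B}
  cell(1,2) bb: {A}

Original NTs in T[1,2] deriving "bb": ["A"]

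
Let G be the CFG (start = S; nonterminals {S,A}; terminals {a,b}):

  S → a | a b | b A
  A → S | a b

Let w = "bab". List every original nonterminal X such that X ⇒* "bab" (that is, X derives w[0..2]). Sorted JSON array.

Convert to CNF:
  S -> T0 T1 | T1 A | a
  A -> T0 T1 | T1 A | a
  T0 -> a
  T1 -> b

Fill CYK table bottom-up, restricted to cells inside w[0..2]:
  T[0,0] 'b' = {T1}  orig:{}
  T[1,1] 'a' = {A,S,T0}  orig:{A,S}
  T[2,2] 'b' = {T1}  orig:{}
  T[0,1] 'ba' = {A,S}
  T[1,2] 'ab' = {A,S}
  T[0,2] 'bab' = {A,S}

Original NTs in T[0,2] deriving "bab": ["A", "S"]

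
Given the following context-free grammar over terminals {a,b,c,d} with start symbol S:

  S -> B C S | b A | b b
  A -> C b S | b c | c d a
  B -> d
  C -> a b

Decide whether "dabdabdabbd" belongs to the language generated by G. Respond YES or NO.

Convert to CNF:
  S -> B X6 | T0 A | T0 T0
  A -> C X4 | T0 T1 | T1 X5
  B -> d
  C -> T3 T0
  T0 -> b
  T1 -> c
  T2 -> d
  T3 -> a
  X4 -> T0 S
  X5 -> T2 T3
  X6 -> C S

CYK fill:
  T[0,0] 'd' = {B,T2}  orig:{B}
  T[1,1] 'a' = {T3}  orig:{}
  T[2,2] 'b' = {T0}  orig:{}
  T[3,3] 'd' = {B,T2}  orig:{B}
  T[4,4] 'a' = {T3}  orig:{}
  T[5,5] 'b' = {T0}  orig:{}
  T[6,6] 'd' = {B,T2}  orig:{B}
  T[7,7] 'a' = {T3}  orig:{}
  T[8,8] 'b' = {T0}  orig:{}
  T[9,9] 'b' = {T0}  orig:{}
  T[10,10] 'd' = {B,T2}  orig:{B}
  T[0,1] 'da' = {X5}  orig:{}
  T[1,2] 'ab' = {C}
  T[2,3] 'bd' = ∅
  T[3,4] 'da' = {X5}  orig:{}
  T[4,5] 'ab' = {C}
  T[5,6] 'bd' = ∅
  T[6,7] 'da' = {X5}  orig:{}
  T[7,8] 'ab' = {C}
  T[8,9] 'bb' = {S}
  T[9,10] 'bd' = ∅
  T[0,2] 'dab' = ∅
  T[1,3] 'abd' = ∅
  T[2,4] 'bda' = ∅
  T[3,5] 'dab' = ∅
  T[4,6] 'abd' = ∅
  T[5,7] 'bda' = ∅
  T[6,8] 'dab' = ∅
  T[7,9] 'abb' = ∅
  T[8,10] 'bbd' = ∅
  T[0,3] 'dabd' = ∅
  T[1,4] 'abda' = ∅
  T[2,5] 'bdab' = ∅
  T[3,6] 'dabd' = ∅
  T[4,7] 'abda' = ∅
  T[5,8] 'bdab' = ∅
  T[6,9] 'dabb' = ∅
  T[7,10] 'abbd' = ∅
  T[0,4] 'dabda' = ∅
  T[1,5] 'abdab' = ∅
  T[2,6] 'bdabd' = ∅
  T[3,7] 'dabda' = ∅
  T[4,8] 'abdab' = ∅
  T[5,9] 'bdabb' = ∅
  T[6,10] 'dabbd' = ∅
  T[0,5] 'dabdab' = ∅
  T[1,6] 'abdabd' = ∅
  T[2,7] 'bdabda' = ∅
  T[3,8] 'dabdab' = ∅
  T[4,9] 'abdabb' = ∅
  T[5,10] 'bdabbd' = ∅
  T[0,6] 'dabdabd' = ∅
  T[1,7] 'abdabda' = ∅
  T[2,8] 'bdabdab' = ∅
  T[3,9] 'dabdabb' = ∅
  T[4,10] 'abdabbd' = ∅
  T[0,7] 'dabdabda' = ∅
  T[1,8] 'abdabdab' = ∅
  T[2,9] 'bdabdabb' = ∅
  T[3,10] 'dabdabbd' = ∅
  T[0,8] 'dabdabdab' = ∅
  T[1,9] 'abdabdabb' = ∅
  T[2,10] 'bdabdabbd' = ∅
  T[0,9] 'dabdabdabb' = ∅
  T[1,10] 'abdabdabbd' = ∅
  T[0,10] 'dabdabdabbd' = ∅

S ∉ T[0,10] ⇒ NO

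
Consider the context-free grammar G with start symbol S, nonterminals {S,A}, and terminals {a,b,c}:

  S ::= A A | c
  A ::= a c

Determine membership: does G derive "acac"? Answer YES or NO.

Convert to CNF:
  S -> A A | c
  A -> T0 T1
  T0 -> a
  T1 -> c

Fill CYK table bottom-up:
  T[0,0] 'a' = {T0}  orig:{}
  T[1,1] 'c' = {S,T1}  orig:{S}
  T[2,2] 'a' = {T0}  orig:{}
  T[3,3] 'c' = {S,T1}  orig:{S}
  T[0,1] 'ac' = {A}
  T[1,2] 'ca' = ∅
  T[2,3] 'ac' = {A}
  T[0,2] 'aca' = ∅
  T[1,3] 'cac' = ∅
  T[0,3] 'acac' = {S}

S ∈ T[0,3] ⇒ YES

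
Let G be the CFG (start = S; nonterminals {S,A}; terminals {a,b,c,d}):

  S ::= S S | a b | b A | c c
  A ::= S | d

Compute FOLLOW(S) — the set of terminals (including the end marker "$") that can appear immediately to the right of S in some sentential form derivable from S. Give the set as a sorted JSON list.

Compute FIRST by fixpoint:
[1]
  A via A→d: +{d}
  S via S→a b: +{a}
  S via S→b A: +{b}
  S via S→c c: +{c}
  FIRST[S]={a,b,c}  FIRST[A]={d}
[2]
  A via A→S: +{a,b,c}
  FIRST[S]={a,b,c}  FIRST[A]={a,b,c,d}
[3] done
  FIRST[S]={a,b,c}  FIRST[A]={a,b,c,d}

FOLLOW iteration:
initialize: $ ∈ FOLLOW(S)
[1]
  S→S S: FOLLOW(S) ⊇ FIRST(S) = {a,b,c}; new: +{a,b,c}
  S→b A: FOLLOW(A) ⊇ FOLLOW(S) ⊇ {$,a,b,c}; new: +{$,a,b,c}
  S: {$,a,b,c}  A: {$,a,b,c}
[2] — fixpoint
  S: {$,a,b,c}  A: {$,a,b,c}

FOLLOW(S) = ["$", "a", "b", "c"]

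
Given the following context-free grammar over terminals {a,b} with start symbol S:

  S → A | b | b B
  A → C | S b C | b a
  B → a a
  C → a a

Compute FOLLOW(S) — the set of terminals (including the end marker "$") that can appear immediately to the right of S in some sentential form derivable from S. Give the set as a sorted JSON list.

FIRST iteration:
pass 1:
  A via A→b a: +{b}
  B via B→a a: +{a}
  C via C→a a: +{a}
  S via S→A: +{b}
  FIRST[S]={b}  FIRST[A]={b}  FIRST[B]={a}  FIRST[C]={a}
pass 2:
  A via A→C: +{a}
  S via S→A: +{a}
  FIRST[S]={a,b}  FIRST[A]={a,b}  FIRST[B]={a}  FIRST[C]={a}
pass 3: (stable)
  FIRST[S]={a,b}  FIRST[A]={a,b}  FIRST[B]={a}  FIRST[C]={a}

Compute FOLLOW by fixpoint:
initialize: $ ∈ FOLLOW(S)
iter 1:
  A→S b C: FOLLOW(S) ⊇ FIRST(b) = {b}; new: +{b}
  S→A: FOLLOW(A) ⊇ FOLLOW(S) ⊇ {$,b}; new: +{$,b}
  S→b B: FOLLOW(B) ⊇ FOLLOW(S) ⊇ {$,b}; new: +{$,b}
  FOLLOW(S)={$,b}  FOLLOW(A)={$,b}  FOLLOW(B)={$,b}  FOLLOW(C)={}
iter 2:
  A→C: FOLLOW(C) ⊇ FOLLOW(A) ⊇ {$,b}; new: +{$,b}
  FOLLOW(S)={$,b}  FOLLOW(A)={$,b}  FOLLOW(B)={$,b}  FOLLOW(C)={$,b}
iter 3: — fixpoint
  FOLLOW(S)={$,b}  FOLLOW(A)={$,b}  FOLLOW(B)={$,b}  FOLLOW(C)={$,b}

FOLLOW(S) = ["$", "b"]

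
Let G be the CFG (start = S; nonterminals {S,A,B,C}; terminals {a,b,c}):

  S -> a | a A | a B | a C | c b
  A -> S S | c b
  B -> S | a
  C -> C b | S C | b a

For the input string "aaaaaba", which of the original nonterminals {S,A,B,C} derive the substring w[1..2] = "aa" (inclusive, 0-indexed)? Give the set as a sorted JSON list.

Convert to CNF:
  S -> T0 T1 | T2 A | T2 B | T2 C | a
  A -> S S | T0 T1
  B -> T0 T1 | T2 A | T2 B | T2 C | a
  C -> C T1 | S C | T1 T2
  T0 -> c
  T1 -> b
  T2 -> a

Fill CYK table bottom-up — only the sub-triangle for w[1..2]:
  T[1,1] 'a' = {B,S,T2}  orig:{B,S}
  T[2,2] 'a' = {B,S,T2}  orig:{B,S}
  T[1,2] 'aa' = {A,B,S}

Original NTs in T[1,2] deriving "aa": ["A", "B", "S"]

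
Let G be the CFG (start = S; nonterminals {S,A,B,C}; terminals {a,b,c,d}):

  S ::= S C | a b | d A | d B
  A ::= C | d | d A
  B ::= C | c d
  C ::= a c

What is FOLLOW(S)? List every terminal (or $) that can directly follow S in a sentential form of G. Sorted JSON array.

FIRST sets, iterate to fixpoint:
[1]
  A via A→d: +{d}
  B via B→c d: +{c}
  C via C→a c: +{a}
  S via S→a b: +{a}
  S via S→d A: +{d}
  FIRST[S]={a,d}  FIRST[A]={d}  FIRST[B]={c}  FIRST[C]={a}
[2]
  A via A→C: +{a}
  B via B→C: +{a}
  FIRST[S]={a,d}  FIRST[A]={a,d}  FIRST[B]={a,c}  FIRST[C]={a}
[3] — fixpoint
  FIRST[S]={a,d}  FIRST[A]={a,d}  FIRST[B]={a,c}  FIRST[C]={a}

FOLLOW iteration:
FOLLOW(S) := {$}
iter 1:
  S→S C: FOLLOW(S) ⊇ FIRST(C) = {a}; new: +{a}
  S→S C: FOLLOW(C) ⊇ FOLLOW(S) ⊇ {$,a}; new: +{$,a}
  S→d A: FOLLOW(A) ⊇ FOLLOW(S) ⊇ {$,a}; new: +{$,a}
  S→d B: FOLLOW(B) ⊇ FOLLOW(S) ⊇ {$,a}; new: +{$,a}
  S: {$,a}  A: {$,a}  B: {$,a}  C: {$,a}
iter 2: done
  S: {$,a}  A: {$,a}  B: {$,a}  C: {$,a}

FOLLOW(S) = ["$", "a"]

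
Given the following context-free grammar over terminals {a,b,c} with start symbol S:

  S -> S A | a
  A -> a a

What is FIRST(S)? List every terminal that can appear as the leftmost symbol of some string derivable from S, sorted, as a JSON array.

Compute FIRST by fixpoint:
iter 1:
  A via A→a a: +{a}
  S via S→a: +{a}
  FIRST[S]={a}  FIRST[A]={a}
iter 2: (no change)
  FIRST[S]={a}  FIRST[A]={a}

FIRST(S) = ["a"]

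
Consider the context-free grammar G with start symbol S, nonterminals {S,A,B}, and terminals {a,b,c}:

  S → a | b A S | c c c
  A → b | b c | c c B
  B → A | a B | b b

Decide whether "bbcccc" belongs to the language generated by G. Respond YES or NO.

CNF form of G:
  S -> T0 X5 | T1 X6 | a
  A -> T0 T1 | T1 X3 | b
  B -> T0 T0 | T0 T1 | T1 X4 | T2 B | b
  T0 -> b
  T1 -> c
  T2 -> a
  X3 -> T1 B
  X4 -> T1 B
  X5 -> A S
  X6 -> T1 T1

CYK table (by increasing span):
  [0..0]={A,B,T0}  "b"  orig:{A,B}
  [1..1]={A,B,T0}  "b"  orig:{A,B}
  [2..2]={T1}  "c"  orig:{}
  [3..3]={T1}  "c"  orig:{}
  [4..4]={T1}  "c"  orig:{}
  [5..5]={T1}  "c"  orig:{}
  [0..1]={B}  "bb"
  [1..2]={A,B}  "bc"
  [2..3]={X6}  "cc"  orig:{}
  [3..4]={X6}  "cc"  orig:{}
  [4..5]={X6}  "cc"  orig:{}
  [0..2]=∅  "bbc"
  [1..3]=∅  "bcc"
  [2..4]={S}  "ccc"
  [3..5]={S}  "ccc"
  [0..3]=∅  "bbcc"
  [1..4]={X5}  "bccc"  orig:{}
  [2..5]=∅  "cccc"
  [0..4]={S}  "bbccc"
  [1..5]={X5}  "bcccc"  orig:{}
  [0..5]={S}  "bbcccc"

S ∈ T[0,5] ⇒ YES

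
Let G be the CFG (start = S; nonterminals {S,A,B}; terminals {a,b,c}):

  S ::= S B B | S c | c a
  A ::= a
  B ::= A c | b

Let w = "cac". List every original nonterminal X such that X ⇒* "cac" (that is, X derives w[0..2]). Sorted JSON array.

CNF form of G:
  S -> S T0 | S X2 | T0 T1
  A -> a
  B -> A T0 | b
  T0 -> c
  T1 -> a
  X2 -> B B

CYK table (by increasing span) — only the sub-triangle for w[0..2]:
  [0..0]={T0}  "c"  orig:{}
  [1..1]={A,T1}  "a"  orig:{A}
  [2..2]={T0}  "c"  orig:{}
  [0..1]={S}  "ca"
  [1..2]={B}  "ac"
  [0..2]={S}  "cac"

Original NTs in T[0,2] deriving "cac": ["S"]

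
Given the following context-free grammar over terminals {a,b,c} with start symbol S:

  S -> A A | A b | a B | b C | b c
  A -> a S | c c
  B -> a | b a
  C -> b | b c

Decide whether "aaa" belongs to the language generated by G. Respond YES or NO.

Convert to CNF:
  S -> A A | A T2 | T0 B | T2 C | T2 T1
  A -> T0 S | T1 T1
  B -> T2 T0 | a
  C -> T2 T1 | b
  T0 -> a
  T1 -> c
  T2 -> b

CYK table (by increasing span):
  cell(0,0) a: {B,T0}  orig:{B}
  cell(1,1) a: {B,T0}  orig:{B}
  cell(2,2) a: {B,T0}  orig:{B}
  cell(0,1) aa: {S}
  cell(1,2) aa: {S}
  cell(0,2) aaa: {A}

S ∉ T[0,2] ⇒ NO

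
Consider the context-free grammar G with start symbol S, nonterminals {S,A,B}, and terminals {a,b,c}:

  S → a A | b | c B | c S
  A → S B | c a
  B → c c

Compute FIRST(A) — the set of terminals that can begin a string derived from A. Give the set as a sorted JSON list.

FIRST iteration:
round 1:
  A via A→c a: +{c}
  B via B→c c: +{c}
  S via S→a A: +{a}
  S via S→b: +{b}
  S via S→c B: +{c}
  FIRST[S]={a,b,c}  FIRST[A]={c}  FIRST[B]={c}
round 2:
  A via A→S B: +{a,b}
  FIRST[S]={a,b,c}  FIRST[A]={a,b,c}  FIRST[B]={c}
round 3: done
  FIRST[S]={a,b,c}  FIRST[A]={a,b,c}  FIRST[B]={c}

FIRST(A) = ["a", "b", "c"]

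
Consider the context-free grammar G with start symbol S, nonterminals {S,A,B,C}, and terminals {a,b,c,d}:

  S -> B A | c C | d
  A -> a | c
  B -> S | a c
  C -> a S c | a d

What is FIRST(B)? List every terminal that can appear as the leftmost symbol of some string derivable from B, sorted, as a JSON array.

Compute FIRST by fixpoint:
iter 1:
  A via A→a: +{a}
  A via A→c: +{c}
  B via B→a c: +{a}
  C via C→a S c: +{a}
  S via S→B A: +{a}
  S via S→c C: +{c}
  S via S→d: +{d}
  FIRST[S]={a,c,d}  FIRST[A]={a,c}  FIRST[B]={a}  FIRST[C]={a}
iter 2:
  B via B→S: +{c,d}
  FIRST[S]={a,c,d}  FIRST[A]={a,c}  FIRST[B]={a,c,d}  FIRST[C]={a}
iter 3: — fixpoint
  FIRST[S]={a,c,d}  FIRST[A]={a,c}  FIRST[B]={a,c,d}  FIRST[C]={a}

FIRST(B) = ["a", "c", "d"]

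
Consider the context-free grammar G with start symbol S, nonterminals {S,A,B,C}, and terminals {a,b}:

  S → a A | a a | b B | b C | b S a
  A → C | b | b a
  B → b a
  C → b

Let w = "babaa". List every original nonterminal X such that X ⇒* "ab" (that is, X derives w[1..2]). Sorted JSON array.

Convert to CNF:
  S -> T0 B | T0 C | T0 X2 | T1 A | T1 T1
  A -> T0 T1 | b
  B -> T0 T1
  C -> b
  T0 -> b
  T1 -> a
  X2 -> S T1

CYK table (by increasing span) — only the sub-triangle for w[1..2]:
  [1..1]={T1}  "a"  orig:{}
  [2..2]={A,C,T0}  "b"  orig:{A,C}
  [1..2]={S}  "ab"

Original NTs in T[1,2] deriving "ab": ["S"]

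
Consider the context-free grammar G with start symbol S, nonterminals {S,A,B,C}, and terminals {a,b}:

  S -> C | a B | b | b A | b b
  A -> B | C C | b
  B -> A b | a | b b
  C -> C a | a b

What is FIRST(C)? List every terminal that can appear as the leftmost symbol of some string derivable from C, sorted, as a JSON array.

FIRST sets, iterate to fixpoint:
pass 1:
  A via A→b: +{b}
  B via B→A b: +{b}
  B via B→a: +{a}
  C via C→a b: +{a}
  S via S→C: +{a}
  S via S→b: +{b}
  FIRST(S)={a,b}  FIRST(A)={b}  FIRST(B)={a,b}  FIRST(C)={a}
pass 2:
  A via A→B: +{a}
  FIRST(S)={a,b}  FIRST(A)={a,b}  FIRST(B)={a,b}  FIRST(C)={a}
pass 3: — fixpoint
  FIRST(S)={a,b}  FIRST(A)={a,b}  FIRST(B)={a,b}  FIRST(C)={a}

FIRST(C) = ["a"]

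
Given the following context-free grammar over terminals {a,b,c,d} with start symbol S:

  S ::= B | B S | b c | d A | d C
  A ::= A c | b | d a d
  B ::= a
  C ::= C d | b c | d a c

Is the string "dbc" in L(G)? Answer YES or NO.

CNF form of G:
  S -> B S | T1 A | T1 C | T3 T0 | a
  A -> A T0 | T1 X4 | b
  B -> a
  C -> C T1 | T1 X5 | T3 T0
  T0 -> c
  T1 -> d
  T2 -> a
  T3 -> b
  X4 -> T2 T1
  X5 -> T2 T0

CYK fill:
  cell(0,0) d: {T1}  orig:{}
  cell(1,1) b: {A,T3}  orig:{A}
  cell(2,2) c: {T0}  orig:{}
  cell(0,1) db: {S}
  cell(1,2) bc: {A,C,S}
  cell(0,2) dbc: {S}

S ∈ T[0,2] ⇒ YES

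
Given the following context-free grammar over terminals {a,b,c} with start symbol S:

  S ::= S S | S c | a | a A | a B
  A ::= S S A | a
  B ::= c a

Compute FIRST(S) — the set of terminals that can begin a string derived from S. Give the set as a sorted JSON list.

FIRST sets, iterate to fixpoint:
iter 1:
  A via A→a: +{a}
  B via B→c a: +{c}
  S via S→a: +{a}
  FIRST[S]={a}  FIRST[A]={a}  FIRST[B]={c}
iter 2: (stable)
  FIRST[S]={a}  FIRST[A]={a}  FIRST[B]={c}

FIRST(S) = ["a"]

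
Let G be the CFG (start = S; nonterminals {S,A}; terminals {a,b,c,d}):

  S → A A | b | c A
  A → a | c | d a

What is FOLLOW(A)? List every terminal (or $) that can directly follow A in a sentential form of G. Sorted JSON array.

FIRST sets, iterate to fixpoint:
iter 1:
  A via A→a: +{a}
  A via A→c: +{c}
  A via A→d a: +{d}
  S via S→A A: +{a,c,d}
  S via S→b: +{b}
  S: {a,b,c,d}  A: {a,c,d}
iter 2: — fixpoint
  S: {a,b,c,d}  A: {a,c,d}

Compute FOLLOW by fixpoint:
seed FOLLOW(S) with $
pass 1:
  S→A A: FOLLOW(A) ⊇ FIRST(A) = {a,c,d}; new: +{a,c,d}
  S→A A: FOLLOW(A) ⊇ FOLLOW(S) ⊇ {$}; new: +{$}
  FOLLOW(S)={$}  FOLLOW(A)={$,a,c,d}
pass 2: — fixpoint
  FOLLOW(S)={$}  FOLLOW(A)={$,a,c,d}

FOLLOW(A) = ["$", "a", "c", "d"]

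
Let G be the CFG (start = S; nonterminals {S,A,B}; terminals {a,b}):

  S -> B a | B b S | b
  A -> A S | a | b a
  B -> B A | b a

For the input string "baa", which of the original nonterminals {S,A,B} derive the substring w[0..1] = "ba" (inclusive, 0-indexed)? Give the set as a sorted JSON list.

CNF form of G:
  S -> B T1 | B X2 | b
  A -> A S | T0 T1 | a
  B -> B A | T0 T1
  T0 -> b
  T1 -> a
  X2 -> T0 S

CYK table (by increasing span) — only the sub-triangle for w[0..1]:
  cell(0,0) b: {S,T0}  orig:{S}
  cell(1,1) a: {A,T1}  orig:{A}
  cell(0,1) ba: {A,B}

Original NTs in T[0,1] deriving "ba": ["A", "B"]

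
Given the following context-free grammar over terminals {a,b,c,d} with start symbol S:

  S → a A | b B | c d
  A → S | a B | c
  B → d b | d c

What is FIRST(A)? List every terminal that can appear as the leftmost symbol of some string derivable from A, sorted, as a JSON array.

FIRST sets, iterate to fixpoint:
round 1:
  A via A→a B: +{a}
  A via A→c: +{c}
  B via B→d b: +{d}
  S via S→a A: +{a}
  S via S→b B: +{b}
  S via S→c d: +{c}
  S: {a,b,c}  A: {a,c}  B: {d}
round 2:
  A via A→S: +{b}
  S: {a,b,c}  A: {a,b,c}  B: {d}
round 3: (no change)
  S: {a,b,c}  A: {a,b,c}  B: {d}

FIRST(A) = ["a", "b", "c"]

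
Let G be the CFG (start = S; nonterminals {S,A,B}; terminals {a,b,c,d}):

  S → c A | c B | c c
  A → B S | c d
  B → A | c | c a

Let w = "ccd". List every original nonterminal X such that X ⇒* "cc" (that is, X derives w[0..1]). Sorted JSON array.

Convert to CNF:
  S -> T0 A | T0 B | T0 T0
  A -> B S | T0 T1
  B -> B S | T0 T1 | T0 T2 | c
  T0 -> c
  T1 -> d
  T2 -> a

Fill CYK table bottom-up (cells [i..j] with 0 ≤ i ≤ j ≤ 1 only):
  cell(0,0) c: {B,T0}  orig:{B}
  cell(1,1) c: {B,T0}  orig:{B}
  cell(0,1) cc: {S}

Original NTs in T[0,1] deriving "cc": ["S"]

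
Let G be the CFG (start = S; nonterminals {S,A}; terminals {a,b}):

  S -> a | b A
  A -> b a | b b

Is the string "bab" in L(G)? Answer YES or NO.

CNF form of G:
  S -> T0 A | a
  A -> T0 T0 | T0 T1
  T0 -> b
  T1 -> a

Fill CYK table bottom-up:
  [0..0]={T0}  "b"  orig:{}
  [1..1]={S,T1}  "a"  orig:{S}
  [2..2]={T0}  "b"  orig:{}
  [0..1]={A}  "ba"
  [1..2]=∅  "ab"
  [0..2]=∅  "bab"

S ∉ T[0,2] ⇒ NO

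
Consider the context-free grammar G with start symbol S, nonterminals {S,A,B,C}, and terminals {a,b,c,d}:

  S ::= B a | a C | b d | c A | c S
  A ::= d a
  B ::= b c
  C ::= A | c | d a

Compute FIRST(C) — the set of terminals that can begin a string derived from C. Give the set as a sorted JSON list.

FIRST iteration:
[1]
  A via A→d a: +{d}
  B via B→b c: +{b}
  C via C→A: +{d}
  C via C→c: +{c}
  S via S→B a: +{b}
  S via S→a C: +{a}
  S via S→c A: +{c}
  S: {a,b,c}  A: {d}  B: {b}  C: {c,d}
[2] — fixpoint
  S: {a,b,c}  A: {d}  B: {b}  C: {c,d}

FIRST(C) = ["c", "d"]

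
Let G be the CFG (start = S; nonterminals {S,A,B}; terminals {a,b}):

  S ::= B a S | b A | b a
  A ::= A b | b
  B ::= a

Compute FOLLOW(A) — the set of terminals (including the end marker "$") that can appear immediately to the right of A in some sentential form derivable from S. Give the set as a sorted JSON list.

Compute FIRST by fixpoint:
iter 1:
  A via A→b: +{b}
  B via B→a: +{a}
  S via S→B a S: +{a}
  S via S→b A: +{b}
  S: {a,b}  A: {b}  B: {a}
iter 2: done
  S: {a,b}  A: {b}  B: {a}

FOLLOW sets:
FOLLOW(S) := {$}
[1]
  A→A b: FOLLOW(A) ⊇ FIRST(b) = {b}; new: +{b}
  S→B a S: FOLLOW(B) ⊇ FIRST(a) = {a}; new: +{a}
  S→b A: FOLLOW(A) ⊇ FOLLOW(S) ⊇ {$}; new: +{$}
  S: {$}  A: {$,b}  B: {a}
[2] done
  S: {$}  A: {$,b}  B: {a}

FOLLOW(A) = ["$", "b"]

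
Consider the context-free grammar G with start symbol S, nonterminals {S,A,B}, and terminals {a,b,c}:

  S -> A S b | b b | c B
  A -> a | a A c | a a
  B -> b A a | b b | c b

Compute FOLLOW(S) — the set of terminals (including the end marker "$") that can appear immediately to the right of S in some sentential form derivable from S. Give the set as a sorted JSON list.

Compute FIRST by fixpoint:
iter 1:
  A via A→a: +{a}
  B via B→b A a: +{b}
  B via B→c b: +{c}
  S via S→A S b: +{a}
  S via S→b b: +{b}
  S via S→c B: +{c}
  FIRST(S)={a,b,c}  FIRST(A)={a}  FIRST(B)={b,c}
iter 2: (no change)
  FIRST(S)={a,b,c}  FIRST(A)={a}  FIRST(B)={b,c}

FOLLOW iteration:
seed FOLLOW(S) with $
round 1:
  A→a A c: FOLLOW(A) ⊇ FIRST(c) = {c}; new: +{c}
  B→b A a: FOLLOW(A) ⊇ FIRST(a) = {a}; new: +{a}
  S→A S b: FOLLOW(A) ⊇ FIRST(S) = {a,b,c}; new: +{b}
  S→A S b: FOLLOW(S) ⊇ FIRST(b) = {b}; new: +{b}
  S→c B: FOLLOW(B) ⊇ FOLLOW(S) ⊇ {$,b}; new: +{$,b}
  FOLLOW(S)={$,b}  FOLLOW(A)={a,b,c}  FOLLOW(B)={$,b}
round 2: (stable)
  FOLLOW(S)={$,b}  FOLLOW(A)={a,b,c}  FOLLOW(B)={$,b}

FOLLOW(S) = ["$", "b"]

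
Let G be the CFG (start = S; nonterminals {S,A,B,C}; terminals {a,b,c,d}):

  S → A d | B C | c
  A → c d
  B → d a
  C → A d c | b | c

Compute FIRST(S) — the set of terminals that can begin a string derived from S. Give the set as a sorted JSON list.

FIRST iteration:
round 1:
  A via A→c d: +{c}
  B via B→d a: +{d}
  C via C→A d c: +{c}
  C via C→b: +{b}
  S via S→A d: +{c}
  S via S→B C: +{d}
  FIRST[S]={c,d}  FIRST[A]={c}  FIRST[B]={d}  FIRST[C]={b,c}
round 2: (no change)
  FIRST[S]={c,d}  FIRST[A]={c}  FIRST[B]={d}  FIRST[C]={b,c}

FIRST(S) = ["c", "d"]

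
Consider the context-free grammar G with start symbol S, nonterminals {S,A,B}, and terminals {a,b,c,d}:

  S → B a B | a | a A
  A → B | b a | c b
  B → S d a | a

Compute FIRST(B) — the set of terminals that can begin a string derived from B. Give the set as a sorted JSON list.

FIRST iteration:
round 1:
  A via A→b a: +{b}
  A via A→c b: +{c}
  B via B→a: +{a}
  S via S→B a B: +{a}
  FIRST(S)={a}  FIRST(A)={b,c}  FIRST(B)={a}
round 2:
  A via A→B: +{a}
  FIRST(S)={a}  FIRST(A)={a,b,c}  FIRST(B)={a}
round 3: done
  FIRST(S)={a}  FIRST(A)={a,b,c}  FIRST(B)={a}

FIRST(B) = ["a"]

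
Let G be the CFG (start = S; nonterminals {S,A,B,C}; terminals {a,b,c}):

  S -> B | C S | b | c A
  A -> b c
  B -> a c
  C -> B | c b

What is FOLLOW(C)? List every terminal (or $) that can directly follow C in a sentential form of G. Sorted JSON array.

FIRST iteration:
[1]
  A via A→b c: +{b}
  B via B→a c: +{a}
  C via C→B: +{a}
  C via C→c b: +{c}
  S via S→B: +{a}
  S via S→C S: +{c}
  S via S→b: +{b}
  FIRST(S)={a,b,c}  FIRST(A)={b}  FIRST(B)={a}  FIRST(C)={a,c}
[2] done
  FIRST(S)={a,b,c}  FIRST(A)={b}  FIRST(B)={a}  FIRST(C)={a,c}

FOLLOW iteration:
initialize: $ ∈ FOLLOW(S)
round 1:
  S→B: FOLLOW(B) ⊇ FOLLOW(S) ⊇ {$}; new: +{$}
  S→C S: FOLLOW(C) ⊇ FIRST(S) = {a,b,c}; new: +{a,b,c}
  S→c A: FOLLOW(A) ⊇ FOLLOW(S) ⊇ {$}; new: +{$}
  S: {$}  A: {$}  B: {$}  C: {a,b,c}
round 2:
  C→B: FOLLOW(B) ⊇ FOLLOW(C) ⊇ {a,b,c}; new: +{a,b,c}
  S: {$}  A: {$}  B: {$,a,b,c}  C: {a,b,c}
round 3: (stable)
  S: {$}  A: {$}  B: {$,a,b,c}  C: {a,b,c}

FOLLOW(C) = ["a", "b", "c"]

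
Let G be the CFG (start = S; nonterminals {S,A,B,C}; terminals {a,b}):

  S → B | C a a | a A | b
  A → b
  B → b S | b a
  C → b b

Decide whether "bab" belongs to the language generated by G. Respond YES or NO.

Convert to CNF:
  S -> C X2 | T0 S | T0 T1 | T1 A | b
  A -> b
  B -> T0 S | T0 T1
  C -> T0 T0
  T0 -> b
  T1 -> a
  X2 -> T1 T1

Fill CYK table bottom-up:
  T[0,0] 'b' = {A,S,T0}  orig:{A,S}
  T[1,1] 'a' = {T1}  orig:{}
  T[2,2] 'b' = {A,S,T0}  orig:{A,S}
  T[0,1] 'ba' = {B,S}
  T[1,2] 'ab' = {S}
  T[0,2] 'bab' = {B,S}

S ∈ T[0,2] ⇒ YES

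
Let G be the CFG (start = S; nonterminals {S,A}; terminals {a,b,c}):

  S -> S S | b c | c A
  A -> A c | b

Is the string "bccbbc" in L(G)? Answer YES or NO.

CNF form of G:
  S -> S S | T0 A | T1 T0
  A -> A T0 | b
  T0 -> c
  T1 -> b

CYK fill:
  [0..0]={A,T1}  "b"  orig:{A}
  [1..1]={T0}  "c"  orig:{}
  [2..2]={T0}  "c"  orig:{}
  [3..3]={A,T1}  "b"  orig:{A}
  [4..4]={A,T1}  "b"  orig:{A}
  [5..5]={T0}  "c"  orig:{}
  [0..1]={A,S}  "bc"
  [1..2]=∅  "cc"
  [2..3]={S}  "cb"
  [3..4]=∅  "bb"
  [4..5]={A,S}  "bc"
  [0..2]={A}  "bcc"
  [1..3]=∅  "ccb"
  [2..4]=∅  "cbb"
  [3..5]=∅  "bbc"
  [0..3]={S}  "bccb"
  [1..4]=∅  "ccbb"
  [2..5]={S}  "cbbc"
  [0..4]=∅  "bccbb"
  [1..5]=∅  "ccbbc"
  [0..5]={S}  "bccbbc"

S ∈ T[0,5] ⇒ YES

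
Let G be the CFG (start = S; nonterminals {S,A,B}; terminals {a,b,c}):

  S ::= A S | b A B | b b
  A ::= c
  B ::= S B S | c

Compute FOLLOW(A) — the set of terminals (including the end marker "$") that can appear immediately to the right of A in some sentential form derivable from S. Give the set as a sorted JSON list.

FIRST sets, iterate to fixpoint:
round 1:
  A via A→c: +{c}
  B via B→c: +{c}
  S via S→A S: +{c}
  S via S→b A B: +{b}
  S: {b,c}  A: {c}  B: {c}
round 2:
  B via B→S B S: +{b}
  S: {b,c}  A: {c}  B: {b,c}
round 3: — fixpoint
  S: {b,c}  A: {c}  B: {b,c}

FOLLOW iteration:
initialize: $ ∈ FOLLOW(S)
round 1:
  B→S B S: FOLLOW(S) ⊇ FIRST(B) = {b,c}; new: +{b,c}
  B→S B S: FOLLOW(B) ⊇ FIRST(S) = {b,c}; new: +{b,c}
  S→A S: FOLLOW(A) ⊇ FIRST(S) = {b,c}; new: +{b,c}
  S→b A B: FOLLOW(B) ⊇ FOLLOW(S) ⊇ {$,b,c}; new: +{$}
  FOLLOW(S)={$,b,c}  FOLLOW(A)={b,c}  FOLLOW(B)={$,b,c}
round 2: done
  FOLLOW(S)={$,b,c}  FOLLOW(A)={b,c}  FOLLOW(B)={$,b,c}

FOLLOW(A) = ["b", "c"]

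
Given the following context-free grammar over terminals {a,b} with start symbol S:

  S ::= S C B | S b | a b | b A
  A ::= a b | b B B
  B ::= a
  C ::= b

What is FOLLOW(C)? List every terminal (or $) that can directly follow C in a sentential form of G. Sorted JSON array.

Compute FIRST by fixpoint:
[1]
  A via A→a b: +{a}
  A via A→b B B: +{b}
  B via B→a: +{a}
  C via C→b: +{b}
  S via S→a b: +{a}
  S via S→b A: +{b}
  FIRST(S)={a,b}  FIRST(A)={a,b}  FIRST(B)={a}  FIRST(C)={b}
[2] done
  FIRST(S)={a,b}  FIRST(A)={a,b}  FIRST(B)={a}  FIRST(C)={b}

FOLLOW iteration:
FOLLOW(S) := {$}
iter 1:
  A→b B B: FOLLOW(B) ⊇ FIRST(B) = {a}; new: +{a}
  S→S C B: FOLLOW(S) ⊇ FIRST(C) = {b}; new: +{b}
  S→S C B: FOLLOW(C) ⊇ FIRST(B) = {a}; new: +{a}
  S→S C B: FOLLOW(B) ⊇ FOLLOW(S) ⊇ {$,b}; new: +{$,b}
  S→b A: FOLLOW(A) ⊇ FOLLOW(S) ⊇ {$,b}; new: +{$,b}
  S: {$,b}  A: {$,b}  B: {$,a,b}  C: {a}
iter 2: done
  S: {$,b}  A: {$,b}  B: {$,a,b}  C: {a}

FOLLOW(C) = ["a"]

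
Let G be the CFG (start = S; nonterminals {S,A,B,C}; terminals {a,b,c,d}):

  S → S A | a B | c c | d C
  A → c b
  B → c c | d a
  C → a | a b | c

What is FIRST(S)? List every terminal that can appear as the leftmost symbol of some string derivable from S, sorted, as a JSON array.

Compute FIRST by fixpoint:
iter 1:
  A via A→c b: +{c}
  B via B→c c: +{c}
  B via B→d a: +{d}
  C via C→a: +{a}
  C via C→c: +{c}
  S via S→a B: +{a}
  S via S→c c: +{c}
  S via S→d C: +{d}
  S: {a,c,d}  A: {c}  B: {c,d}  C: {a,c}
iter 2: (no change)
  S: {a,c,d}  A: {c}  B: {c,d}  C: {a,c}

FIRST(S) = ["a", "c", "d"]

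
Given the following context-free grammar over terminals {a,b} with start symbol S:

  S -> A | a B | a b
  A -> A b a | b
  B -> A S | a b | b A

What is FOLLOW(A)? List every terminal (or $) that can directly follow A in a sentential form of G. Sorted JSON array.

FIRST iteration:
pass 1:
  A via A→b: +{b}
  B via B→A S: +{b}
  B via B→a b: +{a}
  S via S→A: +{b}
  S via S→a B: +{a}
  FIRST[S]={a,b}  FIRST[A]={b}  FIRST[B]={a,b}
pass 2: done
  FIRST[S]={a,b}  FIRST[A]={b}  FIRST[B]={a,b}

Compute FOLLOW by fixpoint:
seed FOLLOW(S) with $
iter 1:
  A→A b a: FOLLOW(A) ⊇ FIRST(b) = {b}; new: +{b}
  B→A S: FOLLOW(A) ⊇ FIRST(S) = {a,b}; new: +{a}
  S→A: FOLLOW(A) ⊇ FOLLOW(S) ⊇ {$}; new: +{$}
  S→a B: FOLLOW(B) ⊇ FOLLOW(S) ⊇ {$}; new: +{$}
  FOLLOW[S]={$}  FOLLOW[A]={$,a,b}  FOLLOW[B]={$}
iter 2: (stable)
  FOLLOW[S]={$}  FOLLOW[A]={$,a,b}  FOLLOW[B]={$}

FOLLOW(A) = ["$", "a", "b"]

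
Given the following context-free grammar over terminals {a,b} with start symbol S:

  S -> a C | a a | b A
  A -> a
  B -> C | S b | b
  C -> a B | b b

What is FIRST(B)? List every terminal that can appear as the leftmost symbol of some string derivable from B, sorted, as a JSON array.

FIRST sets, iterate to fixpoint:
iter 1:
  A via A→a: +{a}
  B via B→b: +{b}
  C via C→a B: +{a}
  C via C→b b: +{b}
  S via S→a C: +{a}
  S via S→b A: +{b}
  S: {a,b}  A: {a}  B: {b}  C: {a,b}
iter 2:
  B via B→C: +{a}
  S: {a,b}  A: {a}  B: {a,b}  C: {a,b}
iter 3: done
  S: {a,b}  A: {a}  B: {a,b}  C: {a,b}

FIRST(B) = ["a", "b"]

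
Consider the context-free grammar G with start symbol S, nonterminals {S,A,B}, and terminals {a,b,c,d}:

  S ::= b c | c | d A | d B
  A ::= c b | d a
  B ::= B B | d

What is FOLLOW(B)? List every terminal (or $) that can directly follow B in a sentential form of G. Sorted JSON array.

FIRST iteration:
[1]
  A via A→c b: +{c}
  A via A→d a: +{d}
  B via B→d: +{d}
  S via S→b c: +{b}
  S via S→c: +{c}
  S via S→d A: +{d}
  FIRST[S]={b,c,d}  FIRST[A]={c,d}  FIRST[B]={d}
[2] (stable)
  FIRST[S]={b,c,d}  FIRST[A]={c,d}  FIRST[B]={d}

FOLLOW sets:
FOLLOW(S) := {$}
iter 1:
  B→B B: FOLLOW(B) ⊇ FIRST(B) = {d}; new: +{d}
  S→d A: FOLLOW(A) ⊇ FOLLOW(S) ⊇ {$}; new: +{$}
  S→d B: FOLLOW(B) ⊇ FOLLOW(S) ⊇ {$}; new: +{$}
  FOLLOW[S]={$}  FOLLOW[A]={$}  FOLLOW[B]={$,d}
iter 2: — fixpoint
  FOLLOW[S]={$}  FOLLOW[A]={$}  FOLLOW[B]={$,d}

FOLLOW(B) = ["$", "d"]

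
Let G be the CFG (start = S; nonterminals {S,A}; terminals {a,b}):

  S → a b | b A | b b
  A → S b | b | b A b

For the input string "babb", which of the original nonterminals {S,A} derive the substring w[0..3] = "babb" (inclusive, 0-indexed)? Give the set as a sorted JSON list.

Convert to CNF:
  S -> T0 A | T0 T0 | T1 T0
  A -> S T0 | T0 X2 | b
  T0 -> b
  T1 -> a
  X2 -> A T0

CYK table (by increasing span) — only the sub-triangle for w[0..3]:
  cell(0,0) b: {A,T0}  orig:{A}
  cell(1,1) a: {T1}  orig:{}
  cell(2,2) b: {A,T0}  orig:{A}
  cell(3,3) b: {A,T0}  orig:{A}
  cell(0,1) ba: ∅
  cell(1,2) ab: {S}
  cell(2,3) bb: {S,X2}  orig:{S}
  cell(0,2) bab: ∅
  cell(1,3) abb: {A}
  cell(0,3) babb: {S}

Original NTs in T[0,3] deriving "babb": ["S"]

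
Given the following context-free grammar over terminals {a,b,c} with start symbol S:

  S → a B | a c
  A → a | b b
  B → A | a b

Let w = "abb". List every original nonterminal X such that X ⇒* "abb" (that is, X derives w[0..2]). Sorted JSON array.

CNF form of G:
  S -> T1 B | T1 T2
  A -> T0 T0 | a
  B -> T0 T0 | T1 T0 | a
  T0 -> b
  T1 -> a
  T2 -> c

CYK table (by increasing span), restricted to cells inside w[0..2]:
  cell(0,0) a: {A,B,T1}  orig:{A,B}
  cell(1,1) b: {T0}  orig:{}
  cell(2,2) b: {T0}  orig:{}
  cell(0,1) ab: {B}
  cell(1,2) bb: {A,B}
  cell(0,2) abb: {S}

Original NTs in T[0,2] deriving "abb": ["S"]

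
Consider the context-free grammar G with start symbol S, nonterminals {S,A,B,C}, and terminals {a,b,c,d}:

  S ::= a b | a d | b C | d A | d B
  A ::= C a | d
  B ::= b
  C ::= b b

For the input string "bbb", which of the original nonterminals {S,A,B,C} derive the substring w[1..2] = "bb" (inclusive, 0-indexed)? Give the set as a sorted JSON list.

Convert to CNF:
  S -> T0 T1 | T0 T2 | T1 C | T2 A | T2 B
  A -> C T0 | d
  B -> b
  C -> T1 T1
  T0 -> a
  T1 -> b
  T2 -> d

CYK fill — only the sub-triangle for w[1..2]:
  cell(1,1) b: {B,T1}  orig:{B}
  cell(2,2) b: {B,T1}  orig:{B}
  cell(1,2) bb: {C}

Original NTs in T[1,2] deriving "bb": ["C"]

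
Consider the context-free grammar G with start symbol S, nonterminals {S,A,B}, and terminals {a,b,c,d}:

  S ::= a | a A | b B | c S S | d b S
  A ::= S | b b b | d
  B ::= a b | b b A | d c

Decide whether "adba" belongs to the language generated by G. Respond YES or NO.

CNF form of G:
  S -> T0 A | T1 B | T2 X8 | T3 X9 | a
  A -> T0 A | T1 B | T1 X4 | T2 X5 | T3 X6 | a | d
  B -> T0 T1 | T1 X7 | T3 T2
  T0 -> a
  T1 -> b
  T2 -> c
  T3 -> d
  X4 -> T1 T1
  X5 -> S S
  X6 -> T1 S
  X7 -> T1 A
  X8 -> S S
  X9 -> T1 S

Fill CYK table bottom-up:
  [0..0]={A,S,T0}  "a"  orig:{A,S}
  [1..1]={A,T3}  "d"  orig:{A}
  [2..2]={T1}  "b"  orig:{}
  [3..3]={A,S,T0}  "a"  orig:{A,S}
  [0..1]={A,S}  "ad"
  [1..2]=∅  "db"
  [2..3]={X6,X7,X9}  "ba"  orig:{}
  [0..2]=∅  "adb"
  [1..3]={A,S}  "dba"
  [0..3]={A,S,X5,X8}  "adba"  orig:{A,S}

S ∈ T[0,3] ⇒ YES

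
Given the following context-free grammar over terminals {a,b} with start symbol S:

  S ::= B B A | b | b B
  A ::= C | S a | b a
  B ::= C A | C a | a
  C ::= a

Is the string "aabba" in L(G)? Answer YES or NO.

Convert to CNF:
  S -> B X2 | T1 B | b
  A -> S T0 | T1 T0 | a
  B -> C A | C T0 | a
  C -> a
  T0 -> a
  T1 -> b
  X2 -> B A

Fill CYK table bottom-up:
  T[0,0] 'a' = {A,B,C,T0}  orig:{A,B,C}
  T[1,1] 'a' = {A,B,C,T0}  orig:{A,B,C}
  T[2,2] 'b' = {S,T1}  orig:{S}
  T[3,3] 'b' = {S,T1}  orig:{S}
  T[4,4] 'a' = {A,B,C,T0}  orig:{A,B,C}
  T[0,1] 'aa' = {B,X2}  orig:{B}
  T[1,2] 'ab' = ∅
  T[2,3] 'bb' = ∅
  T[3,4] 'ba' = {A,S}
  T[0,2] 'aab' = ∅
  T[1,3] 'abb' = ∅
  T[2,4] 'bba' = ∅
  T[0,3] 'aabb' = ∅
  T[1,4] 'abba' = ∅
  T[0,4] 'aabba' = ∅

S ∉ T[0,4] ⇒ NO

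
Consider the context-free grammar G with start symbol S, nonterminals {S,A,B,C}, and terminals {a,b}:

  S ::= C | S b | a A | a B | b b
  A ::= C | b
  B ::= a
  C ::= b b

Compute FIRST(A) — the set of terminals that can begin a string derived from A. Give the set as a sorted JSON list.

FIRST sets, iterate to fixpoint:
round 1:
  A via A→b: +{b}
  B via B→a: +{a}
  C via C→b b: +{b}
  S via S→C: +{b}
  S via S→a A: +{a}
  FIRST[S]={a,b}  FIRST[A]={b}  FIRST[B]={a}  FIRST[C]={b}
round 2: done
  FIRST[S]={a,b}  FIRST[A]={b}  FIRST[B]={a}  FIRST[C]={b}

FIRST(A) = ["b"]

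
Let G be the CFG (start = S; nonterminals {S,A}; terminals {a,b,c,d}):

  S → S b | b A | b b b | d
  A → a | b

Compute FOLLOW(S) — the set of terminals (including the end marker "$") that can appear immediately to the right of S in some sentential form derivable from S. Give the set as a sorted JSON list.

FIRST iteration:
[1]
  A via A→a: +{a}
  A via A→b: +{b}
  S via S→b A: +{b}
  S via S→d: +{d}
  S: {b,d}  A: {a,b}
[2] (stable)
  S: {b,d}  A: {a,b}

FOLLOW sets:
seed FOLLOW(S) with $
iter 1:
  S→S b: FOLLOW(S) ⊇ FIRST(b) = {b}; new: +{b}
  S→b A: FOLLOW(A) ⊇ FOLLOW(S) ⊇ {$,b}; new: +{$,b}
  FOLLOW[S]={$,b}  FOLLOW[A]={$,b}
iter 2: (stable)
  FOLLOW[S]={$,b}  FOLLOW[A]={$,b}

FOLLOW(S) = ["$", "b"]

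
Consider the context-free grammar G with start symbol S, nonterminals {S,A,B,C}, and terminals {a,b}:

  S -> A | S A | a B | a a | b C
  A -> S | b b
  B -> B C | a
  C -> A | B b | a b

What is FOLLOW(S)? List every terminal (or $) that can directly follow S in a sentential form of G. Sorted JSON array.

FIRST sets, iterate to fixpoint:
iter 1:
  A via A→b b: +{b}
  B via B→a: +{a}
  C via C→A: +{b}
  C via C→B b: +{a}
  S via S→A: +{b}
  S via S→a B: +{a}
  S: {a,b}  A: {b}  B: {a}  C: {a,b}
iter 2:
  A via A→S: +{a}
  S: {a,b}  A: {a,b}  B: {a}  C: {a,b}
iter 3: (no change)
  S: {a,b}  A: {a,b}  B: {a}  C: {a,b}

FOLLOW iteration:
initialize: $ ∈ FOLLOW(S)
iter 1:
  B→B C: FOLLOW(B) ⊇ FIRST(C) = {a,b}; new: +{a,b}
  B→B C: FOLLOW(C) ⊇ FOLLOW(B) ⊇ {a,b}; new: +{a,b}
  C→A: FOLLOW(A) ⊇ FOLLOW(C) ⊇ {a,b}; new: +{a,b}
  S→A: FOLLOW(A) ⊇ FOLLOW(S) ⊇ {$}; new: +{$}
  S→S A: FOLLOW(S) ⊇ FIRST(A) = {a,b}; new: +{a,b}
  S→a B: FOLLOW(B) ⊇ FOLLOW(S) ⊇ {$,a,b}; new: +{$}
  S→b C: FOLLOW(C) ⊇ FOLLOW(S) ⊇ {$,a,b}; new: +{$}
  FOLLOW(S)={$,a,b}  FOLLOW(A)={$,a,b}  FOLLOW(B)={$,a,b}  FOLLOW(C)={$,a,b}
iter 2: (stable)
  FOLLOW(S)={$,a,b}  FOLLOW(A)={$,a,b}  FOLLOW(B)={$,a,b}  FOLLOW(C)={$,a,b}

FOLLOW(S) = ["$", "a", "b"]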